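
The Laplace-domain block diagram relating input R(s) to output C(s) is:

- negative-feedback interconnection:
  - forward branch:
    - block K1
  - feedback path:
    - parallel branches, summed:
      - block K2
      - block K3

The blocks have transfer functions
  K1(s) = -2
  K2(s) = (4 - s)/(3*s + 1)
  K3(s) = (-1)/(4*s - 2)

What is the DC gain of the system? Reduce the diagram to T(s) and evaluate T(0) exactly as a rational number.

[1] sum the parallel branches K2, K3; result (-4*s^2 + 15*s - 9)/(12*s^2 - 2*s - 2)
[2] reduce the feedback loop with forward K1 and return (K2+K3); result (-6*s^2 + s + 1)/(5*s^2 - 8*s + 4)
DC gain: substitute s = 0 into T(s) from step 2: T(0) = 1/4.

Final answer: 1/4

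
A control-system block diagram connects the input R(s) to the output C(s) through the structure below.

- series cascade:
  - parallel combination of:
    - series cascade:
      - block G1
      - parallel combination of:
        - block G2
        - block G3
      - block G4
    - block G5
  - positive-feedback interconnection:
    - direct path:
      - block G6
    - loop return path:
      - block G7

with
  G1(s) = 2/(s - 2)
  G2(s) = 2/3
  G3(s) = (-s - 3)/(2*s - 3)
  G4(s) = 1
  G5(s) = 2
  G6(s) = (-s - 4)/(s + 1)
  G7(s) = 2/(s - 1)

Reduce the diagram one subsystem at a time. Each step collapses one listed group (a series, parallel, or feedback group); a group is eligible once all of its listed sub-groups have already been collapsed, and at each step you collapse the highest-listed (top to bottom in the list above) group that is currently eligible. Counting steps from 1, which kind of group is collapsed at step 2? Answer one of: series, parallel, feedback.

Step 1. sum the parallel branches G2, G3
Step 2. reduce the series chain G1, (G2+G3), G4
Step 3. combine (G1*(G2+G3)*G4), G5 in parallel
Step 4. close the feedback loop around G6, G7
Step 5. cascade ((G1*(G2+G3)*G4)+G5), [G6/(1-G6*G7)]
Step 2: series.

Answer: series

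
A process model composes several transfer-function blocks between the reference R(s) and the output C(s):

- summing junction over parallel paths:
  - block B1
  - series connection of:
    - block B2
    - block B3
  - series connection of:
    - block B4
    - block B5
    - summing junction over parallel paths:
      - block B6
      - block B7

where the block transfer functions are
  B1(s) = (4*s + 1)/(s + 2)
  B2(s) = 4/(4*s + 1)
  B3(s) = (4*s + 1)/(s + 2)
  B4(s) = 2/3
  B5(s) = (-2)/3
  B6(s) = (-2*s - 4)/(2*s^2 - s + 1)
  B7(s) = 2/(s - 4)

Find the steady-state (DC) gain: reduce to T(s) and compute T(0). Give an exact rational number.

Answer: 9/2

Working:
Step 1 - reduce the series chain B2, B3; result 4/(s + 2)
Step 2 - reduce the parallel group B6, B7; result (2*s^2 + 2*s + 18)/(2*s^3 - 9*s^2 + 5*s - 4)
Step 3 - combine B4, B5, (B6+B7) in series; result (-8*s^2 - 8*s - 72)/(18*s^3 - 81*s^2 + 45*s - 36)
Step 4 - sum the parallel branches B1, (B2*B3), (B4*B5*(B6+B7)); result (72*s^4 - 242*s^3 - 249*s^2 - 7*s - 324)/(18*s^4 - 45*s^3 - 117*s^2 + 54*s - 72)
That last expression is T(s); at s = 0 only the constant terms survive, so T(0) = -324/(-72) = 9/2.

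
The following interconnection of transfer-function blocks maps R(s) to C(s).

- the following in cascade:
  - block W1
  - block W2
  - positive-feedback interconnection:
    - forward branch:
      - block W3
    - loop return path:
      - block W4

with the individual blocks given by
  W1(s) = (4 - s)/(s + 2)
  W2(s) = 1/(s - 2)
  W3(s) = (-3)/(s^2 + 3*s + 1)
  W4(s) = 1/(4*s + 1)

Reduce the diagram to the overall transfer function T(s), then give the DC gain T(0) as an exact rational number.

Answer: 3/4

Working:
(1) collapse the loop (W3 forward, W4 return) gives (-12*s - 3)/(4*s^3 + 13*s^2 + 7*s + 4)
(2) multiply W1, W2, [W3/(1-W3*W4)] (series) gives (12*s^2 - 45*s - 12)/(4*s^5 + 13*s^4 - 9*s^3 - 48*s^2 - 28*s - 16)
Evaluating the step-2 result (the overall T(s)) at s = 0 gives T(0) = -12/(-16) = 3/4.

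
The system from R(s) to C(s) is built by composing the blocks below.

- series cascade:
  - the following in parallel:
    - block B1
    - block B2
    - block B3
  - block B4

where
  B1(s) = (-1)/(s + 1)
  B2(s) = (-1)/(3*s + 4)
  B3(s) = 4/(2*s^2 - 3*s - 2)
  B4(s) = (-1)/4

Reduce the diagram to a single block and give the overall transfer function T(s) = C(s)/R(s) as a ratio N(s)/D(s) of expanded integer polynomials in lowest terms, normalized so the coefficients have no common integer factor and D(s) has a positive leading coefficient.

[1] add B1, B2, B3 (parallel): (-8*s^3 + 14*s^2 + 51*s + 26)/(6*s^4 + 5*s^3 - 19*s^2 - 26*s - 8)
[2] series reduction of (B1+B2+B3), B4, giving the overall T(s)

Hence the answer: (8*s^3 - 14*s^2 - 51*s - 26)/(24*s^4 + 20*s^3 - 76*s^2 - 104*s - 32)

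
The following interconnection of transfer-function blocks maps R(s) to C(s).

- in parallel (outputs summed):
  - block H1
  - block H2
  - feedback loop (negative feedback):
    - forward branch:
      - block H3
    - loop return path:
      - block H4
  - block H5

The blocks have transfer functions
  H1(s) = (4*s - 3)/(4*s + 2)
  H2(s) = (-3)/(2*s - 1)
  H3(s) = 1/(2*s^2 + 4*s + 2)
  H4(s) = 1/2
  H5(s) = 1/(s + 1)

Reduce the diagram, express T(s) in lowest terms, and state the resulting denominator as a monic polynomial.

1. collapse the loop (H3 forward, H4 return), giving 2/(4*s^2 + 8*s + 5)
2. reduce the parallel group H1, H2, [H3/(1+H3*H4)], H5, giving (32*s^5 + 40*s^4 - 92*s^3 - 234*s^2 - 169*s - 29)/(32*s^5 + 96*s^4 + 96*s^3 + 16*s^2 - 26*s - 10)
No further cancellation is possible in the step-2 result, so that is T(s). Its denominator becomes monic after dividing by the leading coefficient 32.

Therefore the answer is s^5 + 3*s^4 + 3*s^3 + s^2/2 - 13*s/16 - 5/16.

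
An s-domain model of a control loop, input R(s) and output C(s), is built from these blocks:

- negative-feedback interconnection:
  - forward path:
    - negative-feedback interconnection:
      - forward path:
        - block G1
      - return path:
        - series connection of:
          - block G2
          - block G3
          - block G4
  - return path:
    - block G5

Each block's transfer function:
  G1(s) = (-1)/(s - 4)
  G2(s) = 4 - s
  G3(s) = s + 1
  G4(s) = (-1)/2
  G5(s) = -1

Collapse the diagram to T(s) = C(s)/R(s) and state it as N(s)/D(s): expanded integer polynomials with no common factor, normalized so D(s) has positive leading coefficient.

(1) combine G2, G3, G4 in series gives s^2/2 - 3*s/2 - 2
(2) collapse the loop (G1 forward, (G2*G3*G4) return) gives 2/(s^2 - 5*s + 4)
(3) feedback reduction of [G1/(1+G1*(G2*G3*G4))], G5 - this is the overall T(s), already in the required normalized form

Hence the answer: 2/(s^2 - 5*s + 2)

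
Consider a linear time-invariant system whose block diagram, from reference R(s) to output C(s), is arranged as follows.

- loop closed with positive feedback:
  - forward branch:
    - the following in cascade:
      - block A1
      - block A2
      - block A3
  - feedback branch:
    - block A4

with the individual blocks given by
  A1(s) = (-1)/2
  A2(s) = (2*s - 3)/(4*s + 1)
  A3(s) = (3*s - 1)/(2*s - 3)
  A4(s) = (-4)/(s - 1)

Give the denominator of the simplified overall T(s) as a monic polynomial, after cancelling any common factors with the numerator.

(1) multiply A1, A2, A3 (series): (1 - 3*s)/(8*s + 2)
(2) close the feedback loop around (A1*A2*A3), A4: (-3*s^2 + 4*s - 1)/(8*s^2 - 18*s + 2)
The result of step 2 is T(s) in lowest terms. Its denominator has leading coefficient 8; dividing the denominator through by 8 makes it monic.

Hence the answer: s^2 - 9*s/4 + 1/4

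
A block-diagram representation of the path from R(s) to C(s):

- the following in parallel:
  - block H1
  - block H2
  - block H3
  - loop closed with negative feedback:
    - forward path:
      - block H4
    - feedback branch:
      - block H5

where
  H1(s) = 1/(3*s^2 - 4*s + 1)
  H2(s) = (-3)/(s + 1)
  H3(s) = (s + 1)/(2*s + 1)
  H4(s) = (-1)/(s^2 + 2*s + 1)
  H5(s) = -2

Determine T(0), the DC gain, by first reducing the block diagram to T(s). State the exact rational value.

First reduce the diagram to T(s).

(1) collapse the loop (H4 forward, H5 return) -> (-1)/(s^2 + 2*s + 3)
(2) parallel reduction of H1, H2, H3, [H4/(1+H4*H5)] -> (3*s^6 - 10*s^5 - 16*s^4 - 16*s^3 + 59*s^2 + 20*s - 4)/(6*s^6 + 13*s^5 + 13*s^4 - 12*s^3 - 22*s^2 - s + 3)
Step 2 gives the overall T(s). Then T(0) = -4/3.

Answer: -4/3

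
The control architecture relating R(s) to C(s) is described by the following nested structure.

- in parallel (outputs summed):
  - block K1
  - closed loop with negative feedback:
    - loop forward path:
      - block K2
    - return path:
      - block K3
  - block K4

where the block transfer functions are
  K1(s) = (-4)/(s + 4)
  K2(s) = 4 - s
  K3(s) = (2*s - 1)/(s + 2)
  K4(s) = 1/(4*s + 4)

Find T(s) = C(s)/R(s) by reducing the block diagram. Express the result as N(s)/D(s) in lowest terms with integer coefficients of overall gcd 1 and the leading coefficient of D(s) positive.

1. apply the feedback formula to K2, K3 = (s^2 - 2*s - 8)/(2*s^2 - 10*s + 2)
2. add K1, [K2/(1+K2*K3)], K4 (parallel); the result is T(s) itself (integer coefficients, no common factor, positive leading denominator coefficient)

Therefore the answer is (2*s^4 - 9*s^3 + 35*s^2 - 51*s - 76)/(4*s^4 - 80*s^2 - 60*s + 16).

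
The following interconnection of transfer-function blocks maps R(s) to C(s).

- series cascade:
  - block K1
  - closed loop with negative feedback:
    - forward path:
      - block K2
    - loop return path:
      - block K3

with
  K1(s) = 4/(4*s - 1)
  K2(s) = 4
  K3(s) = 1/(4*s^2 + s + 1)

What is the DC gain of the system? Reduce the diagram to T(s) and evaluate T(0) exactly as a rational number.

First reduce the diagram to T(s).

Step 1: apply the feedback formula to K2, K3 = (16*s^2 + 4*s + 4)/(4*s^2 + s + 5)
Step 2: reduce the series chain K1, [K2/(1+K2*K3)] = (64*s^2 + 16*s + 16)/(16*s^3 + 19*s - 5)
The step-2 result is T(s). Setting s = 0: T(0) = 16/(-5) = -16/5.

Answer: -16/5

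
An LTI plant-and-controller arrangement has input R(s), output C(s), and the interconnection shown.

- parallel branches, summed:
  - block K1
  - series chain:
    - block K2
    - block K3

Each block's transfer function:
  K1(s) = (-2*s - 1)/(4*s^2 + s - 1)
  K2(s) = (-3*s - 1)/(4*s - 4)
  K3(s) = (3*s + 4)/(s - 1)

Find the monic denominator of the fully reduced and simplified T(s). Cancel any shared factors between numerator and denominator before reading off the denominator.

The answer is s^4 - 7*s^3/4 + s^2/4 + 3*s/4 - 1/4.

Reasoning:
Step 1 - series reduction of K2, K3, giving (-9*s^2 - 15*s - 4)/(4*s^2 - 8*s + 4)
Step 2 - add K1, (K2*K3) (parallel), giving (-36*s^4 - 77*s^3 - 10*s^2 + 11*s)/(16*s^4 - 28*s^3 + 4*s^2 + 12*s - 4)
No further cancellation is possible in the step-2 result, so that is T(s). Its denominator becomes monic after dividing by the leading coefficient 16.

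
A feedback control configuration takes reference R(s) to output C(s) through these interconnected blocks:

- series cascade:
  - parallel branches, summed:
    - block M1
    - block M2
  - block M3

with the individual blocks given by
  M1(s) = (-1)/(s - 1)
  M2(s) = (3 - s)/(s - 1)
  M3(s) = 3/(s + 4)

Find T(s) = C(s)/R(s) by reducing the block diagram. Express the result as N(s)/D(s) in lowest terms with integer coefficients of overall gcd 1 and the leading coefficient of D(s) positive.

1. combine M1, M2 in parallel: (2 - s)/(s - 1)
2. reduce the series chain (M1+M2), M3; the result is T(s) itself (integer coefficients, no common factor, positive leading denominator coefficient)

Answer: (6 - 3*s)/(s^2 + 3*s - 4)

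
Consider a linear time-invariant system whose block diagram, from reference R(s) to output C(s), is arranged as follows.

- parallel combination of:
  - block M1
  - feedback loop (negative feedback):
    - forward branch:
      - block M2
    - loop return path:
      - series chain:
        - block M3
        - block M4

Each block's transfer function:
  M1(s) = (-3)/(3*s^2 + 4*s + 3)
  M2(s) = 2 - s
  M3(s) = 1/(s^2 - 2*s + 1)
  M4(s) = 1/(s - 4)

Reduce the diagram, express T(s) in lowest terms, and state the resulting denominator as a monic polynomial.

Reducing step by step:

(1) cascade M3, M4 = 1/(s^3 - 6*s^2 + 9*s - 4)
(2) collapse the loop (M2 forward, (M3*M4) return) = (-s^4 + 8*s^3 - 21*s^2 + 22*s - 8)/(s^3 - 6*s^2 + 8*s - 2)
(3) reduce the parallel group M1, [M2/(1+M2*(M3*M4))] = (-3*s^6 + 20*s^5 - 34*s^4 + 3*s^3 + 19*s^2 + 10*s - 18)/(3*s^5 - 14*s^4 + 3*s^3 + 8*s^2 + 16*s - 6)
Step 3 gives the fully reduced T(s), with no common factor left to cancel. The denominator's leading coefficient is 3, so divide each of its coefficients by 3 to get the monic form.

Answer: s^5 - 14*s^4/3 + s^3 + 8*s^2/3 + 16*s/3 - 2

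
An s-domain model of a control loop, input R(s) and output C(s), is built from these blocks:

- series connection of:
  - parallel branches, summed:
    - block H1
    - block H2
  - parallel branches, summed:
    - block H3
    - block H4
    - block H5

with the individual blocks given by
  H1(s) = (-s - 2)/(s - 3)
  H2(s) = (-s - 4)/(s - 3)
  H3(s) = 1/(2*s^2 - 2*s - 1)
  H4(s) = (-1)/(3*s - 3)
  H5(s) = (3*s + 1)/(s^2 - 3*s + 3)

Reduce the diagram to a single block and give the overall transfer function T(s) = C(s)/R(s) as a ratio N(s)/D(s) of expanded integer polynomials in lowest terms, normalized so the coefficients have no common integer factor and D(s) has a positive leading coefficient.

Answer: (-32*s^5 - 58*s^4 + 166*s^3 + 90*s^2 - 192*s + 18)/(6*s^6 - 48*s^5 + 147*s^4 - 213*s^3 + 126*s^2 + 9*s - 27)

Working:
Step 1. sum the parallel branches H1, H2, giving (-2*s - 6)/(s - 3)
Step 2. sum the parallel branches H3, H4, H5, giving (16*s^4 - 19*s^3 - 26*s^2 + 33*s - 3)/(6*s^5 - 30*s^4 + 57*s^3 - 42*s^2 + 9)
Step 3. series reduction of (H1+H2), (H3+H4+H5): this yields T(s), and no further normalization is needed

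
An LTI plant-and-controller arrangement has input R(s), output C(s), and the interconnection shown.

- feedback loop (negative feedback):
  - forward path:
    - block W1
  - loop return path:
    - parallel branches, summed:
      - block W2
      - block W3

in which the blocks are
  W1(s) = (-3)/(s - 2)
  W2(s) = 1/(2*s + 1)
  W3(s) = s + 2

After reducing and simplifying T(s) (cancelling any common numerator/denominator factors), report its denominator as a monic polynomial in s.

Step 1 - parallel reduction of W2, W3 = (2*s^2 + 5*s + 3)/(2*s + 1)
Step 2 - reduce the feedback loop with forward W1 and return (W2+W3) = (6*s + 3)/(4*s^2 + 18*s + 11)
T(s) is the step-2 result (common factors already cancelled). Leading coefficient of the denominator: 4. Divide through by 4 for the monic polynomial.

Final answer: s^2 + 9*s/2 + 11/4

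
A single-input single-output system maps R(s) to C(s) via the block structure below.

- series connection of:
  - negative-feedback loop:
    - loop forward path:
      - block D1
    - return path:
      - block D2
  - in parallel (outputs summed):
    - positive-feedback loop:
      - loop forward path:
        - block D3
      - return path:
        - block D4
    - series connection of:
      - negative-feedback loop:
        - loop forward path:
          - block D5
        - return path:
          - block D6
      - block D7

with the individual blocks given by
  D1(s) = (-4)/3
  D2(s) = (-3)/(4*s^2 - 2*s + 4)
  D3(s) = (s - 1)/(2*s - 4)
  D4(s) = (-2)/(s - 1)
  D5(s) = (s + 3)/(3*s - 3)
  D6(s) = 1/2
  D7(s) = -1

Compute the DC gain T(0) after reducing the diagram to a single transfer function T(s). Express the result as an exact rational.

Step 1: collapse the loop (D1 forward, D2 return) -> (-8*s^2 + 4*s - 8)/(6*s^2 - 3*s + 12)
Step 2: reduce the feedback loop with forward D3 and return D4 -> 1/2
Step 3: feedback reduction of D5, D6 -> (2*s + 6)/(7*s - 3)
Step 4: series reduction of [D5/(1+D5*D6)], D7 -> (-2*s - 6)/(7*s - 3)
Step 5: combine [D3/(1-D3*D4)], ([D5/(1+D5*D6)]*D7) in parallel -> (3*s - 15)/(14*s - 6)
Step 6: series reduction of [D1/(1+D1*D2)], ([D3/(1-D3*D4)]+([D5/(1+D5*D6)]*D7)) -> (-4*s^3 + 22*s^2 - 14*s + 20)/(14*s^3 - 13*s^2 + 31*s - 12)
The step-6 result is T(s). Setting s = 0: T(0) = 20/(-12) = -5/3.

Answer: -5/3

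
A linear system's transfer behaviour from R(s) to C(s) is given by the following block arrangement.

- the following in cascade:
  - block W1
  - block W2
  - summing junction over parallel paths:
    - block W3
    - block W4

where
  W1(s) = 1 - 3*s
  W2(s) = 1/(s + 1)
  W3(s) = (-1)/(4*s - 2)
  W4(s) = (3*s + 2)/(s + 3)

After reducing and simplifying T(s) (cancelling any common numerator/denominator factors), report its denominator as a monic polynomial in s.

1. sum the parallel branches W3, W4; result (12*s^2 + s - 7)/(4*s^2 + 10*s - 6)
2. cascade W1, W2, (W3+W4); result (-36*s^3 + 9*s^2 + 22*s - 7)/(4*s^3 + 14*s^2 + 4*s - 6)
That last expression is T(s), already simplified. Scaling its denominator by 1/4 (the reciprocal of the leading coefficient) yields the monic denominator.

Final answer: s^3 + 7*s^2/2 + s - 3/2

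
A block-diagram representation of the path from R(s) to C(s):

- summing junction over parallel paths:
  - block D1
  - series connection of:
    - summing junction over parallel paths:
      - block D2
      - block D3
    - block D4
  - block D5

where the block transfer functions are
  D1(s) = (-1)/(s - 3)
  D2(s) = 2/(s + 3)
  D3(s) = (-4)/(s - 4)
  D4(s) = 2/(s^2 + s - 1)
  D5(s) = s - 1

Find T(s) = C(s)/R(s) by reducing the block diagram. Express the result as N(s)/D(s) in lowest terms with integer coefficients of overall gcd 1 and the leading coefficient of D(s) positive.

Step 1: reduce the parallel group D2, D3 gives (-2*s - 20)/(s^2 - s - 12)
Step 2: reduce the series chain (D2+D3), D4 gives (-4*s - 40)/(s^4 - 14*s^2 - 11*s + 12)
Step 3: parallel reduction of D1, ((D2+D3)*D4), D5; the result is T(s) itself (integer coefficients, no common factor, positive leading denominator coefficient)

Hence the answer: (s^6 - 4*s^5 - 12*s^4 + 45*s^3 + 24*s^2 - 98*s + 144)/(s^5 - 3*s^4 - 14*s^3 + 31*s^2 + 45*s - 36)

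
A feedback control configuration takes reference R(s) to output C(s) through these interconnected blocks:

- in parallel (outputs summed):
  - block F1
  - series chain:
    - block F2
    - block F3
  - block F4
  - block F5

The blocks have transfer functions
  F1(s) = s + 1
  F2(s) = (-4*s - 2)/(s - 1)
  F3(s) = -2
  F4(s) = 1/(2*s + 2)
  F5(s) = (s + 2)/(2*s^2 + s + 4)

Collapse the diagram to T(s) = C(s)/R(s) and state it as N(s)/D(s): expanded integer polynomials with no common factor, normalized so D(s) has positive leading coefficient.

Answer: (4*s^5 + 38*s^4 + 74*s^3 + 109*s^2 + 95*s + 16)/(4*s^4 + 2*s^3 + 4*s^2 - 2*s - 8)

Working:
Step 1 - reduce the series chain F2, F3, giving (8*s + 4)/(s - 1)
Step 2 - reduce the parallel group F1, (F2*F3), F4, F5: this yields T(s), and no further normalization is needed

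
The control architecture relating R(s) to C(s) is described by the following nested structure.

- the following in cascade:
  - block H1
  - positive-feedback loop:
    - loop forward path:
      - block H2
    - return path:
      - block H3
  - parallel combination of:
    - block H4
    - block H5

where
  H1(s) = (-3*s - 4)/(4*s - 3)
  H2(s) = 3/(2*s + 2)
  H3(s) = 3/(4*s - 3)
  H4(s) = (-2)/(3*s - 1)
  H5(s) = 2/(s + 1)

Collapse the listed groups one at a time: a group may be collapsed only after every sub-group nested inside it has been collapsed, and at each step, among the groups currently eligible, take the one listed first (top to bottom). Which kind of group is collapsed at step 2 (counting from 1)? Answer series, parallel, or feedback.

Step 1. reduce the feedback loop with forward H2 and return H3
Step 2. sum the parallel branches H4, H5
Step 3. combine H1, [H2/(1-H2*H3)], (H4+H5) in series
The group at step 2 is a parallel group.

Answer: parallel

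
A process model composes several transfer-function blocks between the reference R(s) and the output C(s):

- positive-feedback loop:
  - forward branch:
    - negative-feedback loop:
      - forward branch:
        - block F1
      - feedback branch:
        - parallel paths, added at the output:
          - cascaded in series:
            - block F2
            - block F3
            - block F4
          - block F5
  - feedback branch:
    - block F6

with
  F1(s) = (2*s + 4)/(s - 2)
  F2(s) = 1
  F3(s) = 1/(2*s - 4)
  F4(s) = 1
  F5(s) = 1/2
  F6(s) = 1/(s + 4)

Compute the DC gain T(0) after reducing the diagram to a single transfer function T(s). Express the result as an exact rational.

First reduce the diagram to T(s).

Step 1 - series reduction of F2, F3, F4 = 1/(2*s - 4)
Step 2 - parallel reduction of (F2*F3*F4), F5 = (s - 1)/(2*s - 4)
Step 3 - collapse the loop (F1 forward, ((F2*F3*F4)+F5) return) = (2*s^2 - 8)/(2*s^2 - 3*s + 2)
Step 4 - apply the feedback formula to [F1/(1+F1*((F2*F3*F4)+F5))], F6 = (2*s^3 + 8*s^2 - 8*s - 32)/(2*s^3 + 3*s^2 - 10*s + 16)
Step 4 gives the overall T(s). Then T(0) = -32/16 = -2.

Answer: -2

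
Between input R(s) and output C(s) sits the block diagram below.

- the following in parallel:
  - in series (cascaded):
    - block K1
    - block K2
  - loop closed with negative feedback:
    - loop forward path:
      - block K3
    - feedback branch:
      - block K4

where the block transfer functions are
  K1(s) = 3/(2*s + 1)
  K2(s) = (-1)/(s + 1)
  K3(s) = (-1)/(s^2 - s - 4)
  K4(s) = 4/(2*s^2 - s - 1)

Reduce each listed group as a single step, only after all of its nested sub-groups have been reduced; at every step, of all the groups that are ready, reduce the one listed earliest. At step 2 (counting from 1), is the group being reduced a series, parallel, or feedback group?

Answer: feedback

Working:
[1] cascade K1, K2
[2] collapse the loop (K3 forward, K4 return)
[3] sum the parallel branches (K1*K2), [K3/(1+K3*K4)]
At step 2 the group reduced is feedback.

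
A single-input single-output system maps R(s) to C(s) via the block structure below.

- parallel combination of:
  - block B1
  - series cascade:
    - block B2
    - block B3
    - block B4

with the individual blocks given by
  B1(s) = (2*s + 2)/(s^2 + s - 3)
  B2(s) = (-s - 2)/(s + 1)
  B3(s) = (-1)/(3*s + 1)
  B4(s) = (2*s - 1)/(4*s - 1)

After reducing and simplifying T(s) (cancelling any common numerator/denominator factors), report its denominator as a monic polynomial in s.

First reduce the diagram to T(s).

(1) reduce the series chain B2, B3, B4 = (2*s^2 + 3*s - 2)/(12*s^3 + 13*s^2 - 1)
(2) reduce the parallel group B1, (B2*B3*B4) = (26*s^4 + 55*s^3 + 21*s^2 - 13*s + 4)/(12*s^5 + 25*s^4 - 23*s^3 - 40*s^2 - s + 3)
That last expression is T(s), already simplified. Scaling its denominator by 1/12 (the reciprocal of the leading coefficient) yields the monic denominator.

Answer: s^5 + 25*s^4/12 - 23*s^3/12 - 10*s^2/3 - s/12 + 1/4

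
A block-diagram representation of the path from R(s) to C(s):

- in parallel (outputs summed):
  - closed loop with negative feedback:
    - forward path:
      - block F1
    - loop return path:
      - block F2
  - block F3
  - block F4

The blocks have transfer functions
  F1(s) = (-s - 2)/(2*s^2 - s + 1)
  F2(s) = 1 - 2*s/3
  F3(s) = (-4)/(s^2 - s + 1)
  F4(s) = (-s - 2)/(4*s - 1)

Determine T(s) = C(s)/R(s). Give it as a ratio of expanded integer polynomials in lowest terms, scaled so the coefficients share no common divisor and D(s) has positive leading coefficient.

Answer: (-8*s^5 - 18*s^4 - 124*s^3 + 64*s^2 + 14*s)/(32*s^5 - 48*s^4 + 38*s^3 - 3*s^2 - 13*s + 3)

Working:
1. apply the feedback formula to F1, F2 = (-3*s - 6)/(8*s^2 - 2*s - 3)
2. parallel reduction of [F1/(1+F1*F2)], F3, F4; the result is T(s) itself (integer coefficients, no common factor, positive leading denominator coefficient)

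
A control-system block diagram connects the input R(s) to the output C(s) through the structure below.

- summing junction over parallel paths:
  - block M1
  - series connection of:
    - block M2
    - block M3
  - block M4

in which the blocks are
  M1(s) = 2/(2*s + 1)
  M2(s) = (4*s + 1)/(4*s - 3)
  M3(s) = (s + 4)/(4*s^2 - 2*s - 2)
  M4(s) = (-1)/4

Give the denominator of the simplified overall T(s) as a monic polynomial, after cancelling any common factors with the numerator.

Step 1: series reduction of M2, M3: (4*s^2 + 17*s + 4)/(16*s^3 - 20*s^2 - 2*s + 6)
Step 2: sum the parallel branches M1, (M2*M3), M4: (-8*s^3 + 50*s^2 - 21*s + 29)/(32*s^3 - 40*s^2 - 4*s + 12)
The result of step 2 is T(s) in lowest terms. Its denominator has leading coefficient 32; dividing the denominator through by 32 makes it monic.

Hence the answer: s^3 - 5*s^2/4 - s/8 + 3/8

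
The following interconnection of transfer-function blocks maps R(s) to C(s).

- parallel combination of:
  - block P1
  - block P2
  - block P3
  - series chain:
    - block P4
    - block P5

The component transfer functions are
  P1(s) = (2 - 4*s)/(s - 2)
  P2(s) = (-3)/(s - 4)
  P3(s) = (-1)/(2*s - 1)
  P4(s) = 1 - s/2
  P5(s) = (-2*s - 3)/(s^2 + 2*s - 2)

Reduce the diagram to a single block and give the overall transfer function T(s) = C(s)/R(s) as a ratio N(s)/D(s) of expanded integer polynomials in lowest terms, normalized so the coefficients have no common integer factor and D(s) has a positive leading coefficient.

First reduce the diagram to T(s).

Step 1 - series reduction of P4, P5 -> (2*s^2 - s - 6)/(2*s^2 + 4*s - 4)
Step 2 - sum the parallel branches P1, P2, P3, (P4*P5), which is the overall transfer function T(s) = C(s)/R(s) in lowest terms

Answer: (-12*s^5 + 6*s^4 + 183*s^3 - 156*s^2 - 96*s + 72)/(4*s^5 - 18*s^4 - 16*s^3 + 124*s^2 - 120*s + 32)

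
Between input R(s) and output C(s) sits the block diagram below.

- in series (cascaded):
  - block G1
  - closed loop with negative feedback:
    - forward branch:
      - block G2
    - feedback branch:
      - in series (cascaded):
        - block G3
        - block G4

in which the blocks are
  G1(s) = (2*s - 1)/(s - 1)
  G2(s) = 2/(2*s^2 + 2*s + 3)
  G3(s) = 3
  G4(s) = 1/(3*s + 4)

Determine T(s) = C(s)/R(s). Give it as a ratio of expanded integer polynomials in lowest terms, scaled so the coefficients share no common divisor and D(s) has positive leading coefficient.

Step 1. cascade G3, G4: 3/(3*s + 4)
Step 2. close the feedback loop around G2, (G3*G4): (6*s + 8)/(6*s^3 + 14*s^2 + 17*s + 18)
Step 3. combine G1, [G2/(1+G2*(G3*G4))] in series; the result is T(s) itself (integer coefficients, no common factor, positive leading denominator coefficient)

Answer: (12*s^2 + 10*s - 8)/(6*s^4 + 8*s^3 + 3*s^2 + s - 18)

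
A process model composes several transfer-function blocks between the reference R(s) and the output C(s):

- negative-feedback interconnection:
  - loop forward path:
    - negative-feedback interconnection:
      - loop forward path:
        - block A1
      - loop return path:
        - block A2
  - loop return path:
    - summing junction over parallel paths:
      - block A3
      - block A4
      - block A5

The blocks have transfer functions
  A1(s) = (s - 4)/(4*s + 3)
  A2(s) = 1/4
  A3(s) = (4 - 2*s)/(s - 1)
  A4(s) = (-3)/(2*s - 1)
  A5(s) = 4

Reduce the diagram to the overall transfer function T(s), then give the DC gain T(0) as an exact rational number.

Answer: 2/5

Working:
Step 1 - collapse the loop (A1 forward, A2 return); result (4*s - 16)/(17*s + 8)
Step 2 - reduce the parallel group A3, A4, A5; result (4*s^2 - 5*s + 3)/(2*s^2 - 3*s + 1)
Step 3 - apply the feedback formula to [A1/(1+A1*A2)], (A3+A4+A5); result (8*s^3 - 44*s^2 + 52*s - 16)/(50*s^3 - 119*s^2 + 85*s - 40)
Evaluating the step-3 result (the overall T(s)) at s = 0 gives T(0) = -16/(-40) = 2/5.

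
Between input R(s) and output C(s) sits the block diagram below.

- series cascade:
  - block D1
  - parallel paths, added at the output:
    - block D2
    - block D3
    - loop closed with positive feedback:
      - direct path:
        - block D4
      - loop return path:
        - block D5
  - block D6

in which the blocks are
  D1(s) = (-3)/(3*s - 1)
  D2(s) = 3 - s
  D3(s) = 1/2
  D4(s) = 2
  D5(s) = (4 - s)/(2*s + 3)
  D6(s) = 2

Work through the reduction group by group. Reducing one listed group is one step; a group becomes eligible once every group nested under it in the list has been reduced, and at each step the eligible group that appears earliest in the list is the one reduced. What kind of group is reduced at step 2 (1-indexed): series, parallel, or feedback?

Answer: parallel

Working:
Step 1: close the feedback loop around D4, D5
Step 2: sum the parallel branches D2, D3, [D4/(1-D4*D5)]
Step 3: cascade D1, (D2+D3+[D4/(1-D4*D5)]), D6
Step 2 collapses a parallel group.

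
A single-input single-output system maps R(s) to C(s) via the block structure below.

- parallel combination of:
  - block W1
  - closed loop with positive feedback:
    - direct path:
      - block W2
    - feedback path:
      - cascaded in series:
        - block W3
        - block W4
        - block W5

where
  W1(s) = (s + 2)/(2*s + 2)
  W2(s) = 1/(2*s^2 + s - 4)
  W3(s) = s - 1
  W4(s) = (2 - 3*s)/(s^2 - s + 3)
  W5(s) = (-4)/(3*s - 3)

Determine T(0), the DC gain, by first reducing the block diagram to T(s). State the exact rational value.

The answer is 19/28.

Reasoning:
Step 1 - combine W3, W4, W5 in series; result (12*s - 8)/(3*s^2 - 3*s + 9)
Step 2 - reduce the feedback loop with forward W2 and return (W3*W4*W5); result (3*s^2 - 3*s + 9)/(6*s^4 - 3*s^3 + 3*s^2 + 9*s - 28)
Step 3 - parallel reduction of W1, [W2/(1-W2*(W3*W4*W5))]; result (6*s^5 + 9*s^4 + 3*s^3 + 15*s^2 + 2*s - 38)/(12*s^5 + 6*s^4 + 24*s^2 - 38*s - 56)
DC gain: substitute s = 0 into T(s) from step 3: T(0) = -38/(-56) = 19/28.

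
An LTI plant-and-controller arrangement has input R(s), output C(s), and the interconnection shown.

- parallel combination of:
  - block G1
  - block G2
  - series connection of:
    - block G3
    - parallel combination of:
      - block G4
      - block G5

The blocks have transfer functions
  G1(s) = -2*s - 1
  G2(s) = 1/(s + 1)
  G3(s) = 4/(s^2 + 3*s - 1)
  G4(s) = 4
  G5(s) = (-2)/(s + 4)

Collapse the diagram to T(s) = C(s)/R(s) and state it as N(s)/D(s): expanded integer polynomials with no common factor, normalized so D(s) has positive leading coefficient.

Answer: (-2*s^5 - 17*s^4 - 43*s^3 - 9*s^2 + 84*s + 56)/(s^4 + 8*s^3 + 18*s^2 + 7*s - 4)

Working:
Step 1. sum the parallel branches G4, G5; result (4*s + 14)/(s + 4)
Step 2. multiply G3, (G4+G5) (series); result (16*s + 56)/(s^3 + 7*s^2 + 11*s - 4)
Step 3. combine G1, G2, (G3*(G4+G5)) in parallel; the result is T(s) itself (integer coefficients, no common factor, positive leading denominator coefficient)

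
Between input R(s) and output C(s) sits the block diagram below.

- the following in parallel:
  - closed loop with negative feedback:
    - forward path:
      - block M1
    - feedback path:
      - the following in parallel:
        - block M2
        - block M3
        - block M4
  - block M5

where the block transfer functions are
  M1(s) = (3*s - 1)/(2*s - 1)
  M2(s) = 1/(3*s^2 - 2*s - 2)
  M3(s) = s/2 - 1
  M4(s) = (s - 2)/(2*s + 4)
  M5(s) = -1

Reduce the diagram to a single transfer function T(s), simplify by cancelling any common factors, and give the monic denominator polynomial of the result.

First reduce the diagram to T(s).

1. reduce the parallel group M2, M3, M4, giving (3*s^4 + s^3 - 22*s^2 + 12*s + 16)/(6*s^3 + 8*s^2 - 12*s - 8)
2. close the feedback loop around M1, (M2+M3+M4), giving (18*s^4 + 18*s^3 - 44*s^2 - 12*s + 8)/(9*s^5 + 12*s^4 - 57*s^3 + 26*s^2 + 32*s - 8)
3. parallel reduction of [M1/(1+M1*(M2+M3+M4))], M5, giving (-9*s^5 + 6*s^4 + 75*s^3 - 70*s^2 - 44*s + 16)/(9*s^5 + 12*s^4 - 57*s^3 + 26*s^2 + 32*s - 8)
That last expression is T(s), already simplified. Scaling its denominator by 1/9 (the reciprocal of the leading coefficient) yields the monic denominator.

Answer: s^5 + 4*s^4/3 - 19*s^3/3 + 26*s^2/9 + 32*s/9 - 8/9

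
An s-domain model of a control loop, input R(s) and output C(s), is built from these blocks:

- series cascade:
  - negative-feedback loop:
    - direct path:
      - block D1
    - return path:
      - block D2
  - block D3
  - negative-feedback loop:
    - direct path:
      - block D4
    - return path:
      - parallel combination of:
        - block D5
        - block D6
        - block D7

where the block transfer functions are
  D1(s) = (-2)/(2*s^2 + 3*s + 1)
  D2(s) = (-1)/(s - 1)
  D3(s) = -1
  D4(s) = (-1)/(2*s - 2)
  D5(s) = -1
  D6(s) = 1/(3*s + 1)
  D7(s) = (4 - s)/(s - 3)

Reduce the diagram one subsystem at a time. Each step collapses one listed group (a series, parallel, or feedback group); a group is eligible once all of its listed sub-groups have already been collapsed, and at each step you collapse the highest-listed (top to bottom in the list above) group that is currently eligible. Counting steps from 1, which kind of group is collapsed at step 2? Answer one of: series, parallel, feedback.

Answer: parallel

Working:
Step 1 - apply the feedback formula to D1, D2
Step 2 - combine D5, D6, D7 in parallel
Step 3 - apply the feedback formula to D4, (D5+D6+D7)
Step 4 - cascade [D1/(1+D1*D2)], D3, [D4/(1+D4*(D5+D6+D7))]
The group at step 2 is a parallel group.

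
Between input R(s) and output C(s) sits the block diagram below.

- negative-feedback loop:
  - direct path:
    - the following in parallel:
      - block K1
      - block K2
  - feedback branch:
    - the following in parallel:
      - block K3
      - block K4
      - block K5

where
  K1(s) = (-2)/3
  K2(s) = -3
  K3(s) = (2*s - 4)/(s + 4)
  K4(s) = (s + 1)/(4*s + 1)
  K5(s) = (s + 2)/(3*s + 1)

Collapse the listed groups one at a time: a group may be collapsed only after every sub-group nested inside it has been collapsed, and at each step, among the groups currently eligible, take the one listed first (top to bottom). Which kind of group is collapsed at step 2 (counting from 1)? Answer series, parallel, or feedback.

The answer is parallel.

Reasoning:
(1) reduce the parallel group K1, K2
(2) reduce the parallel group K3, K4, K5
(3) close the feedback loop around (K1+K2), (K3+K4+K5)
At step 2 the group reduced is parallel.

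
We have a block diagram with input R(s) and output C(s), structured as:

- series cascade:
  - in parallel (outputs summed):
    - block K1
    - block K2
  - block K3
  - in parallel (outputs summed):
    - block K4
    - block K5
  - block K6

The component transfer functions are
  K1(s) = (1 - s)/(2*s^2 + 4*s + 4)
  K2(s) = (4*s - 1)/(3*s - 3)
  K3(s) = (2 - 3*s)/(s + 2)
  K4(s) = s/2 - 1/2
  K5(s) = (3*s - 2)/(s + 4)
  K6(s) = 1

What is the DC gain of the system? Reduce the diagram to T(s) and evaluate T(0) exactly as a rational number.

Step 1: combine K1, K2 in parallel, giving (8*s^3 + 11*s^2 + 18*s - 7)/(6*s^3 + 6*s^2 - 12)
Step 2: combine K4, K5 in parallel, giving (s^2 + 9*s - 8)/(2*s + 8)
Step 3: series reduction of (K1+K2), K3, (K4+K5), K6, giving (-24*s^6 - 233*s^5 + 7*s^4 - 95*s^3 + 755*s^2 - 582*s + 112)/(12*s^5 + 84*s^4 + 168*s^3 + 72*s^2 - 144*s - 192)
DC gain: substitute s = 0 into T(s) from step 3: T(0) = 112/(-192) = -7/12.

Final answer: -7/12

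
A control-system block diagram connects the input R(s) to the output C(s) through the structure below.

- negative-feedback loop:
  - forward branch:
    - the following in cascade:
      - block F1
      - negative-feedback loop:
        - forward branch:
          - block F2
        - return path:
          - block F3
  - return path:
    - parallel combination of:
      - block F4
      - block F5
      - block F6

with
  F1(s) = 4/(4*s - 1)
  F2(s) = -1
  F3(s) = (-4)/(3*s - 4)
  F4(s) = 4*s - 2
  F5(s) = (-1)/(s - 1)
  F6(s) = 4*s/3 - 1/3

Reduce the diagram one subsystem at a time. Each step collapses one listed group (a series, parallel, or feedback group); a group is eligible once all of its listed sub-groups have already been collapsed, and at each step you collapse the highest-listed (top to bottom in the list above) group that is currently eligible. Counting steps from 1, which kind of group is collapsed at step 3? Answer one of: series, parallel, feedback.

1. apply the feedback formula to F2, F3
2. cascade F1, [F2/(1+F2*F3)]
3. sum the parallel branches F4, F5, F6
4. reduce the feedback loop with forward (F1*[F2/(1+F2*F3)]) and return (F4+F5+F6)
Step 3 collapses a parallel group.

Therefore the answer is parallel.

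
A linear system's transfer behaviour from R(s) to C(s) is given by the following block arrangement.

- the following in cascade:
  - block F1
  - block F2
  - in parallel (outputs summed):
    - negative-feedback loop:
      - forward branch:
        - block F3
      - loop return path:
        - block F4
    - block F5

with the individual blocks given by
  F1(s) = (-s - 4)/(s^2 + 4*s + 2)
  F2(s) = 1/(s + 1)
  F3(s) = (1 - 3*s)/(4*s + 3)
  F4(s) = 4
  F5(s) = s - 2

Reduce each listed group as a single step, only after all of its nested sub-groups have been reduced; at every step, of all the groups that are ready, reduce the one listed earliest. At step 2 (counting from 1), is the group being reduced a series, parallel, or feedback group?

Step 1. collapse the loop (F3 forward, F4 return)
Step 2. reduce the parallel group [F3/(1+F3*F4)], F5
Step 3. reduce the series chain F1, F2, ([F3/(1+F3*F4)]+F5)
Step 2 collapses a parallel group.

Therefore the answer is parallel.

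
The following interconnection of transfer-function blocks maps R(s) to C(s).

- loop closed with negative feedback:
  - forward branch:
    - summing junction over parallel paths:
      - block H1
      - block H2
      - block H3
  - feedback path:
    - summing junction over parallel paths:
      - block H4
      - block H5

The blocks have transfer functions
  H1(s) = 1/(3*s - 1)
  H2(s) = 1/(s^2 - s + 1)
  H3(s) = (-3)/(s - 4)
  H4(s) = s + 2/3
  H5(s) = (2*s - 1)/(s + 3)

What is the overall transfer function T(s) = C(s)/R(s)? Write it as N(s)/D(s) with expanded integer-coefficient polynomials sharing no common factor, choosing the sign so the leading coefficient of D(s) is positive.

Reducing step by step:

Step 1. sum the parallel branches H1, H2, H3 -> (-8*s^3 + 10*s^2 - 20*s + 3)/(3*s^4 - 16*s^3 + 20*s^2 - 17*s + 4)
Step 2. combine H4, H5 in parallel -> (3*s^2 + 17*s + 3)/(3*s + 9)
Step 3. close the feedback loop around (H1+H2+H3), (H4+H5), giving the overall T(s)

Answer: (24*s^4 + 42*s^3 - 30*s^2 + 171*s - 27)/(15*s^5 + 127*s^4 - 2*s^3 + 172*s^2 + 150*s - 45)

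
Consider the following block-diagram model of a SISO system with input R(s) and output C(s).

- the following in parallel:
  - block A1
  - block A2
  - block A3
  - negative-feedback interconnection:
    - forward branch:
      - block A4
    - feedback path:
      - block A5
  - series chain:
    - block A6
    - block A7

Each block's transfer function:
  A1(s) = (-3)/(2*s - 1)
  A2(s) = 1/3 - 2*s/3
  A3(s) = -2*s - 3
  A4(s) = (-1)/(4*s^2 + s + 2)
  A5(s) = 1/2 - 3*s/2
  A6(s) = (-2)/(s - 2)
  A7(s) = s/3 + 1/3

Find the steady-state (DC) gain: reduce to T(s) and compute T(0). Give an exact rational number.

Step 1 - feedback reduction of A4, A5: (-2)/(8*s^2 + 5*s + 3)
Step 2 - cascade A6, A7: (-2*s - 2)/(3*s - 6)
Step 3 - combine A1, A2, A3, [A4/(1+A4*A5)], (A6*A7) in parallel: (-128*s^5 + 80*s^4 + 156*s^3 + 145*s^2 + 89*s)/(48*s^4 - 90*s^3 - 9*s^2 - 15*s + 18)
The step-3 result is T(s). Setting s = 0: T(0) = 0/18 = 0.

Hence the answer: 0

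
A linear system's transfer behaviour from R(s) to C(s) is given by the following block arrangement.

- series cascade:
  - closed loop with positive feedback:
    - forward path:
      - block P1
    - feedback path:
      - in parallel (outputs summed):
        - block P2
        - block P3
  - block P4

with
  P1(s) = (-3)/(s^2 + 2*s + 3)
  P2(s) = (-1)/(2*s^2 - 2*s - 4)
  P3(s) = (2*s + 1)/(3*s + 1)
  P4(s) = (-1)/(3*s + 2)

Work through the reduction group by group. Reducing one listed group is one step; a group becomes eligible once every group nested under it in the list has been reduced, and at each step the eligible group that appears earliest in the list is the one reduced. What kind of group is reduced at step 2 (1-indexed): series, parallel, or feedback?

[1] reduce the parallel group P2, P3
[2] reduce the feedback loop with forward P1 and return (P2+P3)
[3] reduce the series chain [P1/(1-P1*(P2+P3))], P4
So the answer for step 2 is feedback.

Therefore the answer is feedback.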